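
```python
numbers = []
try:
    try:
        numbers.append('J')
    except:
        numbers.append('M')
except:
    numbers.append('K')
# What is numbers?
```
['J']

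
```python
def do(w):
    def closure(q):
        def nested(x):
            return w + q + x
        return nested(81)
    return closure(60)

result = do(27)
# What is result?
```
168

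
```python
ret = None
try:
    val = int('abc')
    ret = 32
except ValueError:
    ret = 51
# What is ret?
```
51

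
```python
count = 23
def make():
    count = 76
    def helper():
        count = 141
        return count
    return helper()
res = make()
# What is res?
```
141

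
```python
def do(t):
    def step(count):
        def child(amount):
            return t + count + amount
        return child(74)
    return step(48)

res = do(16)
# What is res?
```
138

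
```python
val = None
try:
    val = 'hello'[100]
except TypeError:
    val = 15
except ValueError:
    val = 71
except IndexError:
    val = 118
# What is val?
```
118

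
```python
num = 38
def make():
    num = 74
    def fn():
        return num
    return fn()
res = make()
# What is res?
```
74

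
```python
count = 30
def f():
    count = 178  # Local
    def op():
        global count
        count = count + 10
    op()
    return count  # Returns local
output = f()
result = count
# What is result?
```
40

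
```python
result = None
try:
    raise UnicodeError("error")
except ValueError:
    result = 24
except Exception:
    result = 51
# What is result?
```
24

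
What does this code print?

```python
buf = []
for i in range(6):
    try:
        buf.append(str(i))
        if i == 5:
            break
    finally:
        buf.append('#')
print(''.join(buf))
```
0#1#2#3#4#5#

finally runs even when breaking out of loop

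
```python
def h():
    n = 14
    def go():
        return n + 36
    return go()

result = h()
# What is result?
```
50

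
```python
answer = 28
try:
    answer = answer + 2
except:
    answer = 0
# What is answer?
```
30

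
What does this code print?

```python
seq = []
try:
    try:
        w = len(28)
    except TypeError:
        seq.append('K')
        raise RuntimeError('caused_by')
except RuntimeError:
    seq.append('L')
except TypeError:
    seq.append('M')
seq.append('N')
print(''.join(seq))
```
KLN

RuntimeError raised and caught, original TypeError not re-raised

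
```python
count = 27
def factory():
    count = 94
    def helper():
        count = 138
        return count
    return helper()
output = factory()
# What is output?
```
138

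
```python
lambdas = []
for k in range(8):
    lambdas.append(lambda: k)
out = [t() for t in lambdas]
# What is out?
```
[7, 7, 7, 7, 7, 7, 7, 7]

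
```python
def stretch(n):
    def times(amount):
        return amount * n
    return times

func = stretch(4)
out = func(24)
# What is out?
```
96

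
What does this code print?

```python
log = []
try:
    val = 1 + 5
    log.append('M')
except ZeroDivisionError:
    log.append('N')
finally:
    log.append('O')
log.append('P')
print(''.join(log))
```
MOP

finally runs after normal execution too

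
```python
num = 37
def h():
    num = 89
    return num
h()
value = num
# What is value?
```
37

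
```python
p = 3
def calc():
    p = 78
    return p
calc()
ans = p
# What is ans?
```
3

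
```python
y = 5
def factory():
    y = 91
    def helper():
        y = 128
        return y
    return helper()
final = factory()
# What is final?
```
128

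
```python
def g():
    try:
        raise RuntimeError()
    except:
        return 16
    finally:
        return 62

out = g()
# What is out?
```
62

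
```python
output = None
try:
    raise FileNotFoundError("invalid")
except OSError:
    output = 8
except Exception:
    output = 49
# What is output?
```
8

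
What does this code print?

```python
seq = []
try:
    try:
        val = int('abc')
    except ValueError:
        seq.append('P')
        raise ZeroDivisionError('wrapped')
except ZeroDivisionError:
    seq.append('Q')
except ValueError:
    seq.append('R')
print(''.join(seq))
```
PQ

New ZeroDivisionError raised, caught by outer ZeroDivisionError handler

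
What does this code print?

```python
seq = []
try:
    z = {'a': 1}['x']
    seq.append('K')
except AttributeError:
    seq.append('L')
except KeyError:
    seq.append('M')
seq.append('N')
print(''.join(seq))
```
MN

KeyError is caught by its specific handler, not AttributeError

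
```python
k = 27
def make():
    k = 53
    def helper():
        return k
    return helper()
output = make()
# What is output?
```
53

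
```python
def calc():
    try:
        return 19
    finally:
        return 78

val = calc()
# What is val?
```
78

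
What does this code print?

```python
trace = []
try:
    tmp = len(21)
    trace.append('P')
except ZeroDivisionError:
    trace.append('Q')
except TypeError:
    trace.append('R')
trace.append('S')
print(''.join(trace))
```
RS

TypeError is caught by its specific handler, not ZeroDivisionError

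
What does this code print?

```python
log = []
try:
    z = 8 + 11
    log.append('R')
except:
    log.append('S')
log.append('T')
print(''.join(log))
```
RT

No exception, try block completes normally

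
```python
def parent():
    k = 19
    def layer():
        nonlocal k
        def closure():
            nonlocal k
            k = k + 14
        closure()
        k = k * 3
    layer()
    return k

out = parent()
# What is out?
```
99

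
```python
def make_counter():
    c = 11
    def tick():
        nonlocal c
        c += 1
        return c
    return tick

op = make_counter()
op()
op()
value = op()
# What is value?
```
14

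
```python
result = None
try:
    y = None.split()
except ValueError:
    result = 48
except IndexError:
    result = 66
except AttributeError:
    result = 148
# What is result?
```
148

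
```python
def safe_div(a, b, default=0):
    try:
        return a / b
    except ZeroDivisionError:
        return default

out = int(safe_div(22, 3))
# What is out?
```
7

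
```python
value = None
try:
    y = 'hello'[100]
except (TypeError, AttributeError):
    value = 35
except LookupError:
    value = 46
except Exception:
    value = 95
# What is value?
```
46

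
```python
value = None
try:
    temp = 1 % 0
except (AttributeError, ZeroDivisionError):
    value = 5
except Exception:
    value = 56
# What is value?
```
5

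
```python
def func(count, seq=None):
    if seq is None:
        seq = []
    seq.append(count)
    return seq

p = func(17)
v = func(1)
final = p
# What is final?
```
[17]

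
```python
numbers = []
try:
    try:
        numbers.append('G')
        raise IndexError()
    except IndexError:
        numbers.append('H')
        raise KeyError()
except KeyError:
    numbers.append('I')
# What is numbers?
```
['G', 'H', 'I']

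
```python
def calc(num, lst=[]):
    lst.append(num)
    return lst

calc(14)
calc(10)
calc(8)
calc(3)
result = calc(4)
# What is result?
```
[14, 10, 8, 3, 4]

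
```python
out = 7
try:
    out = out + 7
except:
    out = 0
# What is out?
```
14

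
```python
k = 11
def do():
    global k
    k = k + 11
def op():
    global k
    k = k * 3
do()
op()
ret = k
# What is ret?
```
66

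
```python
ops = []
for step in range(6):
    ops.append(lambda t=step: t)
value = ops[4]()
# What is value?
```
4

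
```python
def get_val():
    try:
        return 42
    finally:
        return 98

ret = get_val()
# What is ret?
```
98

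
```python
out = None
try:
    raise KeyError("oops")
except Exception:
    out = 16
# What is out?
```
16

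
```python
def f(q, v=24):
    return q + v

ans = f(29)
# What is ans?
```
53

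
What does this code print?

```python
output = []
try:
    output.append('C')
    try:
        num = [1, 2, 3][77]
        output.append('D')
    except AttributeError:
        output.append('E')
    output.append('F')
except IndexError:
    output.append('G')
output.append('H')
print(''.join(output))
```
CGH

Inner handler doesn't match, propagates to outer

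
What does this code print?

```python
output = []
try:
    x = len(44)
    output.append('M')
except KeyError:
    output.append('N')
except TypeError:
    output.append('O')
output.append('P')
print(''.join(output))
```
OP

TypeError is caught by its specific handler, not KeyError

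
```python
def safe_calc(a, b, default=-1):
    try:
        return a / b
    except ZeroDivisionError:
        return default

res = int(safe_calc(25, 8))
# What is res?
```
3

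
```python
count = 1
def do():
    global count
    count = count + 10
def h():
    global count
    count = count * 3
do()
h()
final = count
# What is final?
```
33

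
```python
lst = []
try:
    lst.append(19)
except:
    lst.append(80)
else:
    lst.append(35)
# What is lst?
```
[19, 35]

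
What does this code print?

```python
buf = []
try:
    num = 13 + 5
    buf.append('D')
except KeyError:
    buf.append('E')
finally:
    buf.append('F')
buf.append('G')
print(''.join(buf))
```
DFG

finally runs after normal execution too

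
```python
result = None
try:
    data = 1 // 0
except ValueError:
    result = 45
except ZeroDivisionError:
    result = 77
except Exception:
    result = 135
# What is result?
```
77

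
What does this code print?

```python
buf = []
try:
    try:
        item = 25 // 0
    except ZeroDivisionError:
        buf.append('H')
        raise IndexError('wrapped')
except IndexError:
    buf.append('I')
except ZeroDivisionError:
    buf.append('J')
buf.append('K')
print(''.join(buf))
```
HIK

IndexError raised and caught, original ZeroDivisionError not re-raised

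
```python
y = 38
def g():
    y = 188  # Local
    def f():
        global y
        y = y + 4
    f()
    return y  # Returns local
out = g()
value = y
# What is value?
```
42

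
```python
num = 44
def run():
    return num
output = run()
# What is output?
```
44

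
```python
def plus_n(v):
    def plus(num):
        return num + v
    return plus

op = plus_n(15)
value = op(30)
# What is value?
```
45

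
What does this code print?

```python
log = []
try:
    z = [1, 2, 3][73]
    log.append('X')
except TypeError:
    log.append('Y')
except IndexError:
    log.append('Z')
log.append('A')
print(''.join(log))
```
ZA

IndexError is caught by its specific handler, not TypeError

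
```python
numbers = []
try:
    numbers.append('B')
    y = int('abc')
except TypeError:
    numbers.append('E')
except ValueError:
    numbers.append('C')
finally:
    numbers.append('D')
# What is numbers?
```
['B', 'C', 'D']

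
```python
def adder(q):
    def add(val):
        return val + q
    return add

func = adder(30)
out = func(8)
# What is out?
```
38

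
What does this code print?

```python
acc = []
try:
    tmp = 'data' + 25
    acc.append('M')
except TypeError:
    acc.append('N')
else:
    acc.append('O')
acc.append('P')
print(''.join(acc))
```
NP

else block skipped when exception is caught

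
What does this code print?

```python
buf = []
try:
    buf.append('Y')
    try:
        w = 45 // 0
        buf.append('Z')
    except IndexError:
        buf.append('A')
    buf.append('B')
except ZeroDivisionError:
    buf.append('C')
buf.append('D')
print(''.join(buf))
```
YCD

Inner handler doesn't match, propagates to outer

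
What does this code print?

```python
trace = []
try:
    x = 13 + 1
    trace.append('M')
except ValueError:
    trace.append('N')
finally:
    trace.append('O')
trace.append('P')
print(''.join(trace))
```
MOP

finally runs after normal execution too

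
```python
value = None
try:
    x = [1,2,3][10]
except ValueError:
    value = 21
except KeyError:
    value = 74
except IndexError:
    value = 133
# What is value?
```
133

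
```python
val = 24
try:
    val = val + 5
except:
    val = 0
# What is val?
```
29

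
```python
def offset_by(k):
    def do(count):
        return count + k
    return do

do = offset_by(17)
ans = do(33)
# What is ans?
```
50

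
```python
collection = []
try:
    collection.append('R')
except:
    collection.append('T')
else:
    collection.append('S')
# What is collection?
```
['R', 'S']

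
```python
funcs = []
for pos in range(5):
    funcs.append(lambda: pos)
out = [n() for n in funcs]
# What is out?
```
[4, 4, 4, 4, 4]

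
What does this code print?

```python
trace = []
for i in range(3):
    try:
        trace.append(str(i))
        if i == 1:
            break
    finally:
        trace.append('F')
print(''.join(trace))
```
0F1F

finally runs even when breaking out of loop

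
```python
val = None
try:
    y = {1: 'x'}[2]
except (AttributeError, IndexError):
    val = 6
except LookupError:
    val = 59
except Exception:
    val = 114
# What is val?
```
59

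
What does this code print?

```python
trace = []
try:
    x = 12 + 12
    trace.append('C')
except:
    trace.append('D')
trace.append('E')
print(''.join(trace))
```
CE

No exception, try block completes normally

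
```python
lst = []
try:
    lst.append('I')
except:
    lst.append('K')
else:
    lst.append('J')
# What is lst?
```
['I', 'J']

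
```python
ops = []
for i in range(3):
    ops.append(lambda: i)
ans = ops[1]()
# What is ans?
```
2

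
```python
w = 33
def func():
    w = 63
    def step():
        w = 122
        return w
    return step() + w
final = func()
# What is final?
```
185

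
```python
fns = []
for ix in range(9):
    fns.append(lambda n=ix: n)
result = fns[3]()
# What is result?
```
3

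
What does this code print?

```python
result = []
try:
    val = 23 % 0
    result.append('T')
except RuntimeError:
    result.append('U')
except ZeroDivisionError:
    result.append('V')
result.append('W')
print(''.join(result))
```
VW

ZeroDivisionError is caught by its specific handler, not RuntimeError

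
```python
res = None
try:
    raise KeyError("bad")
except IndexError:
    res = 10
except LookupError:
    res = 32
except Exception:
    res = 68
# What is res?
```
32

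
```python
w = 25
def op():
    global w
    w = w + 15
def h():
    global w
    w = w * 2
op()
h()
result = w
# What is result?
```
80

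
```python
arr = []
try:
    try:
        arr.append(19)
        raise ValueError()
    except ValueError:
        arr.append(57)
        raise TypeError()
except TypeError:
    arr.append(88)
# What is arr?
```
[19, 57, 88]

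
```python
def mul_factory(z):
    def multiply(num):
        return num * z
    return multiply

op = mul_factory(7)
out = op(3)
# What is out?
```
21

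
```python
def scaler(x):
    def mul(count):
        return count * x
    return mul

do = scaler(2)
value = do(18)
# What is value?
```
36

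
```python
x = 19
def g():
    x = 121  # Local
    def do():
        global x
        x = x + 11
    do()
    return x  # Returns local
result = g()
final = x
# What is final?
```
30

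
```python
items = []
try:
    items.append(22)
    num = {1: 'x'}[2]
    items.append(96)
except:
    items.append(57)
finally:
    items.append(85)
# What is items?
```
[22, 57, 85]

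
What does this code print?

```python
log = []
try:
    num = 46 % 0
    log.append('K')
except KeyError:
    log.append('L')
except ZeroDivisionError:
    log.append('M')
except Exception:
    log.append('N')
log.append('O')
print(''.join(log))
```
MO

ZeroDivisionError matches before generic Exception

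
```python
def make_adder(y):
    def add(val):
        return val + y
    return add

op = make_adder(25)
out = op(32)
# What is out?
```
57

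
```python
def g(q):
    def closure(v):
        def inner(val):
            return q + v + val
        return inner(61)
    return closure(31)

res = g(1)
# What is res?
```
93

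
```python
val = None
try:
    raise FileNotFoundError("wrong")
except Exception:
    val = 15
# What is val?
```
15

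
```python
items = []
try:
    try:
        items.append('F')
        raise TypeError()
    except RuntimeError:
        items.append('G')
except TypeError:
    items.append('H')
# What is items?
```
['F', 'H']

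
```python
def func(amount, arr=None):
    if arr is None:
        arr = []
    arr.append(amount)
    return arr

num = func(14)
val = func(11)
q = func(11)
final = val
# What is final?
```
[11]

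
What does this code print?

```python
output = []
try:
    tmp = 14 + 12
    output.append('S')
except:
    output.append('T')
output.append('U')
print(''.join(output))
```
SU

No exception, try block completes normally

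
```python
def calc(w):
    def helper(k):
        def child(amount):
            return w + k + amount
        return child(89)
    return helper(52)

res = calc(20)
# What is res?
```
161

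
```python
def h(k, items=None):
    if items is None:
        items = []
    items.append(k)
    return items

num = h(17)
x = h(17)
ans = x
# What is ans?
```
[17]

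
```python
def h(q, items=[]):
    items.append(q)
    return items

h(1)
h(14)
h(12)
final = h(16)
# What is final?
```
[1, 14, 12, 16]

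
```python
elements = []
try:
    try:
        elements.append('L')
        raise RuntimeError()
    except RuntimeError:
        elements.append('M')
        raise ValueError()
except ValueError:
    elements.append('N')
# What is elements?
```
['L', 'M', 'N']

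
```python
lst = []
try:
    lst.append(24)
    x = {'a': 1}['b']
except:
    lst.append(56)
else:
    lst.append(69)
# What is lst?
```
[24, 56]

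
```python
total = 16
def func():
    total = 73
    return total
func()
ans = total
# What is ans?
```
16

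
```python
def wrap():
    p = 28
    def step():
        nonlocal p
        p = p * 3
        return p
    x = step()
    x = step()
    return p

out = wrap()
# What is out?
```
252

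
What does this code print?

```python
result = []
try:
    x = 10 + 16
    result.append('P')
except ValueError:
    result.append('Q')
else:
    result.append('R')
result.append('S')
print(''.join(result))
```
PRS

else block runs when no exception occurs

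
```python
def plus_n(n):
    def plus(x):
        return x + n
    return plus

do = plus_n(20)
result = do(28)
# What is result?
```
48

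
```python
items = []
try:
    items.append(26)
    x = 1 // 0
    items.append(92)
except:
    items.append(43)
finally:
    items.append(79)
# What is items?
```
[26, 43, 79]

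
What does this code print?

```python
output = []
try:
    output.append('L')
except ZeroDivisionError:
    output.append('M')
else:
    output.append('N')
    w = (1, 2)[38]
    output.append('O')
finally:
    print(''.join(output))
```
LN

Try succeeds, else appends 'N', IndexError in else is uncaught, finally prints before exception propagates ('O' never appended)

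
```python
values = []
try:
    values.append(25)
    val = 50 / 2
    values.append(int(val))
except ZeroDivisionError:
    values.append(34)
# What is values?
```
[25, 25]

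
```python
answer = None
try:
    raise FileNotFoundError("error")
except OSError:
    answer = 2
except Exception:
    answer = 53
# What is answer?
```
2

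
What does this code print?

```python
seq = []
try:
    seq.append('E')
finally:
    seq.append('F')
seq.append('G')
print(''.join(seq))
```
EFG

try/finally without except, no exception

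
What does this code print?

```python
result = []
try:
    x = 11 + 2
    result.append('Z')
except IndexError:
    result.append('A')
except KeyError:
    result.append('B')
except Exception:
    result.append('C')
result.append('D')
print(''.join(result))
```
ZD

No exception, try block completes normally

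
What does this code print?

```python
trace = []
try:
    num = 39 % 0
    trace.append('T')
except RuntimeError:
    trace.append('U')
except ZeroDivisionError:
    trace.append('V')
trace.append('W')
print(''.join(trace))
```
VW

ZeroDivisionError is caught by its specific handler, not RuntimeError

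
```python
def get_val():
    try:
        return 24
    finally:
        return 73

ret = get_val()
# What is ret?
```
73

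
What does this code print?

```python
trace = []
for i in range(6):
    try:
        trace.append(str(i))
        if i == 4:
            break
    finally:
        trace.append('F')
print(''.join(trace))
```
0F1F2F3F4F

finally runs even when breaking out of loop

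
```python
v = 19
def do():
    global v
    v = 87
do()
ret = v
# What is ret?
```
87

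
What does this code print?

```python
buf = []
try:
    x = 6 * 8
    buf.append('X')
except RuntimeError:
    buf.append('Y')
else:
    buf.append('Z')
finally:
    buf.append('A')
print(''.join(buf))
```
XZA

else runs before finally when no exception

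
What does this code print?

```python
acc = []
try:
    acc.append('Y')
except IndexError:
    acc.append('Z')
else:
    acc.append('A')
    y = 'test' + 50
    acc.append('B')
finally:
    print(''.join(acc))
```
YA

Try succeeds, else appends 'A', TypeError in else is uncaught, finally prints before exception propagates ('B' never appended)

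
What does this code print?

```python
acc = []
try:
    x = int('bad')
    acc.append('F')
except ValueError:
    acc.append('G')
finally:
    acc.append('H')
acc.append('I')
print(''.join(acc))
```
GHI

finally always runs, even after exception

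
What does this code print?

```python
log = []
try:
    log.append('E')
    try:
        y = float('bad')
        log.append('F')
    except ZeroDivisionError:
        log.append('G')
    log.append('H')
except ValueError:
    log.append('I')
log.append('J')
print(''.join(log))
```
EIJ

Inner handler doesn't match, propagates to outer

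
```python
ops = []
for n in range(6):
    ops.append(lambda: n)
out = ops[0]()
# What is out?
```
5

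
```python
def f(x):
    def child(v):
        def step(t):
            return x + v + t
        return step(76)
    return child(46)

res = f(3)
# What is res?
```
125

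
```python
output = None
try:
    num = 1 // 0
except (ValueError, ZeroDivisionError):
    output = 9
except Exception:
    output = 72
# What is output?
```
9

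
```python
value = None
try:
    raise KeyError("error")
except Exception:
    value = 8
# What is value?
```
8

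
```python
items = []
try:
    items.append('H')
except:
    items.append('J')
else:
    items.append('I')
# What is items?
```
['H', 'I']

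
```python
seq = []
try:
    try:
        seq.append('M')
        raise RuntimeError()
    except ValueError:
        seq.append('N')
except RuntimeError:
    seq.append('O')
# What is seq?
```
['M', 'O']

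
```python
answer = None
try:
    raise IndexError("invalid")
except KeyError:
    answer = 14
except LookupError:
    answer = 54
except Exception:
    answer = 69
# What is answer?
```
54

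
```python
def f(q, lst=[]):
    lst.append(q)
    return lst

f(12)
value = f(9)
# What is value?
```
[12, 9]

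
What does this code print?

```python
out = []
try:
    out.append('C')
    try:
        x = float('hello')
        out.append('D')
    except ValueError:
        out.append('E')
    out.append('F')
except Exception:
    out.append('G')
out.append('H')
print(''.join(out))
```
CEFH

Inner exception caught by inner handler, outer continues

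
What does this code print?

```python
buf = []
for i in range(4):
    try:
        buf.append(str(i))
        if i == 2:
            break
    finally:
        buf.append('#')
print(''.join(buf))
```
0#1#2#

finally runs even when breaking out of loop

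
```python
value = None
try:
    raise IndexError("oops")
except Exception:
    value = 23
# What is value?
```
23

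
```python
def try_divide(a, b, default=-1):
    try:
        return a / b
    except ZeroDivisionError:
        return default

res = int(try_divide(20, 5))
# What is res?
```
4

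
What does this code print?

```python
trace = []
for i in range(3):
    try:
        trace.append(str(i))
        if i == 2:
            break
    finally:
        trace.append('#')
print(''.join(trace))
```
0#1#2#

finally runs even when breaking out of loop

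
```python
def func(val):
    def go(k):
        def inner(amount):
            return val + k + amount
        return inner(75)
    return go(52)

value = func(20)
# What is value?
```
147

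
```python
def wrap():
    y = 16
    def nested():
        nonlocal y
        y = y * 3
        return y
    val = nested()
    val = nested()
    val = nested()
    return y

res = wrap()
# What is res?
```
432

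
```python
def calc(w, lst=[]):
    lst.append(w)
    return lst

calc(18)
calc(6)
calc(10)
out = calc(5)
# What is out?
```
[18, 6, 10, 5]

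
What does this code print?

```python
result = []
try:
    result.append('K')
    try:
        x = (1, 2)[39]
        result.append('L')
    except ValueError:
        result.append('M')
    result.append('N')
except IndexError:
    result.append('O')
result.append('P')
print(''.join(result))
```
KOP

Inner handler doesn't match, propagates to outer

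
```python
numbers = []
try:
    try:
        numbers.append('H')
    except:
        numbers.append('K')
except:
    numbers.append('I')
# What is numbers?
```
['H']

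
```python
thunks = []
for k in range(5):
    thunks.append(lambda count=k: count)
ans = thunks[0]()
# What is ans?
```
0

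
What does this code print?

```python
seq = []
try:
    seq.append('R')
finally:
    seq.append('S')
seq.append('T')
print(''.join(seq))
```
RST

try/finally without except, no exception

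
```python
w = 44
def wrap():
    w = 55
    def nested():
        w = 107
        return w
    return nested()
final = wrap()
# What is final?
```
107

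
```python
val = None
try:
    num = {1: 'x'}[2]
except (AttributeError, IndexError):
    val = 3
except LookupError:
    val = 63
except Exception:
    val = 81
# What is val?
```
63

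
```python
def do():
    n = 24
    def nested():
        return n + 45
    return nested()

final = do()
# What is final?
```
69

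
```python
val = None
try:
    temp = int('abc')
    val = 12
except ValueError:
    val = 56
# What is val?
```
56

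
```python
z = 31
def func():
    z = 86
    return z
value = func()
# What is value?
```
86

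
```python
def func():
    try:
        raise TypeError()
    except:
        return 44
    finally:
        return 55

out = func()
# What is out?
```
55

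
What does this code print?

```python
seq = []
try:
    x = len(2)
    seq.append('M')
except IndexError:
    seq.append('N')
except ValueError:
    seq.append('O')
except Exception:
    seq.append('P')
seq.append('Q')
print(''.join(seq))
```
PQ

TypeError not specifically caught, falls to Exception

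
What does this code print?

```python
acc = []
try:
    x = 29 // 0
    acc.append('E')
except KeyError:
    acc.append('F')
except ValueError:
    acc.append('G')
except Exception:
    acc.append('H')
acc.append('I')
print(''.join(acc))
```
HI

ZeroDivisionError not specifically caught, falls to Exception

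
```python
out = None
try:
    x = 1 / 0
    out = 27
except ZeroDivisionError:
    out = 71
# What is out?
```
71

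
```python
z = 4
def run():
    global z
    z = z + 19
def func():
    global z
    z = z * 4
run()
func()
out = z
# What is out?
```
92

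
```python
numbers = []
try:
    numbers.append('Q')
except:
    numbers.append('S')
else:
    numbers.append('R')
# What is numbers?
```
['Q', 'R']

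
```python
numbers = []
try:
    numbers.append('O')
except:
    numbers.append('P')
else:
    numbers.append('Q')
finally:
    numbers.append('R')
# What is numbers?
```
['O', 'Q', 'R']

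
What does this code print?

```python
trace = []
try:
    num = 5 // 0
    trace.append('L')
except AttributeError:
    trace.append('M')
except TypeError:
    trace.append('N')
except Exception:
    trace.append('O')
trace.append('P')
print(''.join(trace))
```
OP

ZeroDivisionError not specifically caught, falls to Exception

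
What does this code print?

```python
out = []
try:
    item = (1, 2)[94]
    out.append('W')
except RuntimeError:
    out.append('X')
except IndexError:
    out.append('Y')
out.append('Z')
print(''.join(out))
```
YZ

IndexError is caught by its specific handler, not RuntimeError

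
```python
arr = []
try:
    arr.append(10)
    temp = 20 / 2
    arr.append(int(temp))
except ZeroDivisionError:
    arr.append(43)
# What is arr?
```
[10, 10]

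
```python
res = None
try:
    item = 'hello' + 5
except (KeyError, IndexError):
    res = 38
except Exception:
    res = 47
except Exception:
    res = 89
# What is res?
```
47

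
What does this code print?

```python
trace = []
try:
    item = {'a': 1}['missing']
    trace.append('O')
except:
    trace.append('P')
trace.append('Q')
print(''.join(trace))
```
PQ

Exception raised in try, caught by bare except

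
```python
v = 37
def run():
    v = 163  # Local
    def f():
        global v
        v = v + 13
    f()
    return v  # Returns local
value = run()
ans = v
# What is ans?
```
50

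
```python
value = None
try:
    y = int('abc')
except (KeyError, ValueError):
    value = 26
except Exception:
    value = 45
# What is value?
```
26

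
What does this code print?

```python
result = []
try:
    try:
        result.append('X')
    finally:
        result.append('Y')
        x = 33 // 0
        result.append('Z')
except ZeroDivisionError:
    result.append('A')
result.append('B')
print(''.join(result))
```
XYAB

Exception in inner finally caught by outer except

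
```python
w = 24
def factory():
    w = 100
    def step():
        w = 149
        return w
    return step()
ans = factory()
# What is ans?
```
149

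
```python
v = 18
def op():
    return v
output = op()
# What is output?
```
18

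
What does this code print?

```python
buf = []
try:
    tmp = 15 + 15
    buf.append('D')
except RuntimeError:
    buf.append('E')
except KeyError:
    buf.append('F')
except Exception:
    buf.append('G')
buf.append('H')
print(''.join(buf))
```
DH

No exception, try block completes normally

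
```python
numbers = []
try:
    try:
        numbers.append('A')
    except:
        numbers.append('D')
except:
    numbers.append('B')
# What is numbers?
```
['A']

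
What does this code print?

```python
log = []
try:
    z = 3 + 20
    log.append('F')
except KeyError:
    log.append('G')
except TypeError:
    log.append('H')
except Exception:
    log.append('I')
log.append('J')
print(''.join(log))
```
FJ

No exception, try block completes normally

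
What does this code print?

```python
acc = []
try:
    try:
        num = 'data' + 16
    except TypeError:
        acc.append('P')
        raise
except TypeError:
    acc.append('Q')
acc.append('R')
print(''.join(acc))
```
PQR

raise without argument re-raises current exception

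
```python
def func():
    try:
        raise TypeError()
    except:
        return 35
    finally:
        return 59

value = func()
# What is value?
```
59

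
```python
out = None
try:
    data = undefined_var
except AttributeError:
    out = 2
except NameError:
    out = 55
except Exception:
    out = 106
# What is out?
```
55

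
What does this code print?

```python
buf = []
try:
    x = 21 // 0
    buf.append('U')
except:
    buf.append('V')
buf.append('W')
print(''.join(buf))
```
VW

Exception raised in try, caught by bare except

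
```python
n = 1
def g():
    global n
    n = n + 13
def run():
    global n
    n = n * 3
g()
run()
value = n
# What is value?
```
42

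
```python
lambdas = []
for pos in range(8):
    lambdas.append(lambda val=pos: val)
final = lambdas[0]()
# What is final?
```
0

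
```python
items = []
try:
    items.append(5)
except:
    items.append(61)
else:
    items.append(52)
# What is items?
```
[5, 52]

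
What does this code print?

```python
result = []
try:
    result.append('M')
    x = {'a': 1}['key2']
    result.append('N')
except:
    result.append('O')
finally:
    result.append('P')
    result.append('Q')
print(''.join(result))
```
MOPQ

Code before exception runs, then except, then all of finally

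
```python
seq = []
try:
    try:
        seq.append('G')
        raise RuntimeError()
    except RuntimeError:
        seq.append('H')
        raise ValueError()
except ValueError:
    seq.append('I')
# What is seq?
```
['G', 'H', 'I']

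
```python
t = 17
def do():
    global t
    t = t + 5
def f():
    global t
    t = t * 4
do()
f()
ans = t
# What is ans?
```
88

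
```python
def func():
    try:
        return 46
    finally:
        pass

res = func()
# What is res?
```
46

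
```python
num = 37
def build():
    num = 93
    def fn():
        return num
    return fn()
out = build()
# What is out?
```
93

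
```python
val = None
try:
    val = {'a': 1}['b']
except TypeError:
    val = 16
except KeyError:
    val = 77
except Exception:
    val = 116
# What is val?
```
77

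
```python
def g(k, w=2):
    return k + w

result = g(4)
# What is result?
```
6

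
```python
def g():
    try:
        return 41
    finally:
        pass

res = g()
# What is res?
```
41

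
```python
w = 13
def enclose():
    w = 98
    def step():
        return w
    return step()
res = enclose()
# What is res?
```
98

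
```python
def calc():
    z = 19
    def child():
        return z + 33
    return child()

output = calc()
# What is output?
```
52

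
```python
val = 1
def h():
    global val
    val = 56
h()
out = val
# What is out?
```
56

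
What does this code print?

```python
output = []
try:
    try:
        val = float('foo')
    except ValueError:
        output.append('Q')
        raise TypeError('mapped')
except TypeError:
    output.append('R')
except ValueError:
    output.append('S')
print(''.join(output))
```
QR

New TypeError raised, caught by outer TypeError handler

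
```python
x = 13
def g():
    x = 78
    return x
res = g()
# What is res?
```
78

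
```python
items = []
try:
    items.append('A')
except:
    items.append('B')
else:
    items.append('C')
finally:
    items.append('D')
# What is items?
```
['A', 'C', 'D']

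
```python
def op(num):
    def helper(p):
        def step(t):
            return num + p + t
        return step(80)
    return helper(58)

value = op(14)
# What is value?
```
152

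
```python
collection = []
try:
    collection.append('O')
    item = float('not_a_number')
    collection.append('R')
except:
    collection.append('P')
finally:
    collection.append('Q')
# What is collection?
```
['O', 'P', 'Q']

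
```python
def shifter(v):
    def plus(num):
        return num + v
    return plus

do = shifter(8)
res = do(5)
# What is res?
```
13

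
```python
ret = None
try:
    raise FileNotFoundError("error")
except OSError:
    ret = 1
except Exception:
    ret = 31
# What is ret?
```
1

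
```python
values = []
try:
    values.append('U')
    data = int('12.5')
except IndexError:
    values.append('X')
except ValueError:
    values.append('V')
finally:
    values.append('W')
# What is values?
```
['U', 'V', 'W']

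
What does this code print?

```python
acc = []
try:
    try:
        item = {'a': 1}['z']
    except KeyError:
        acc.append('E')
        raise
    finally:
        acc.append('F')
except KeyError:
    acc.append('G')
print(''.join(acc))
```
EFG

finally runs before re-raised exception propagates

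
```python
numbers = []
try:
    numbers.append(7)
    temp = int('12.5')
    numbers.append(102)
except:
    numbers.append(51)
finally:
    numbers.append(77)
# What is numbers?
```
[7, 51, 77]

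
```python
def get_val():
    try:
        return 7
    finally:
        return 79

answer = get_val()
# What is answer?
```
79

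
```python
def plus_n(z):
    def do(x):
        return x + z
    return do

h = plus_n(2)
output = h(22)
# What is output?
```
24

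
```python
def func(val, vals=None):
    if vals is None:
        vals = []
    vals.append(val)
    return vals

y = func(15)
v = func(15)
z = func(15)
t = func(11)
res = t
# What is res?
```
[11]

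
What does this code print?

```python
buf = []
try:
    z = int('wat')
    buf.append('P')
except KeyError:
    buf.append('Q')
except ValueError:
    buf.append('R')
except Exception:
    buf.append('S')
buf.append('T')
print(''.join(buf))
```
RT

ValueError matches before generic Exception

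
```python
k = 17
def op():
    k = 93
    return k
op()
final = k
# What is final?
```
17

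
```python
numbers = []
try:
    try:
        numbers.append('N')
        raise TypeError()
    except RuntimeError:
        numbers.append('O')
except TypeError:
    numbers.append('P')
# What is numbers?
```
['N', 'P']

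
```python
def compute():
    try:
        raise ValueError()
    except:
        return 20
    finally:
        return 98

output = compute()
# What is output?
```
98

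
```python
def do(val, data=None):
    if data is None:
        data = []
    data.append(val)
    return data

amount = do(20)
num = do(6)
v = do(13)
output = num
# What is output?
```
[6]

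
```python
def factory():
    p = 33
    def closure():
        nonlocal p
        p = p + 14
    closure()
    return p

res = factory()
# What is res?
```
47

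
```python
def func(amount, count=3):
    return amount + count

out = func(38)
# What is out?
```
41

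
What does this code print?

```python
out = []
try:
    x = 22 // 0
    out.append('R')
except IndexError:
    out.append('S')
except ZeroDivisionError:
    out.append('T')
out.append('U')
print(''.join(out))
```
TU

ZeroDivisionError is caught by its specific handler, not IndexError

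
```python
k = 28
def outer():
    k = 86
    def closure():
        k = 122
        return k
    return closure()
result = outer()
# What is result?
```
122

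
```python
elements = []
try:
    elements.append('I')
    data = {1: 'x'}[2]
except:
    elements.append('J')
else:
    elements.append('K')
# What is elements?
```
['I', 'J']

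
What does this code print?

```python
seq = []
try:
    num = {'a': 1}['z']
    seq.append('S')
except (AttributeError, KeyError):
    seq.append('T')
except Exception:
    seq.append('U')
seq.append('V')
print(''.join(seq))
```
TV

KeyError matches tuple containing it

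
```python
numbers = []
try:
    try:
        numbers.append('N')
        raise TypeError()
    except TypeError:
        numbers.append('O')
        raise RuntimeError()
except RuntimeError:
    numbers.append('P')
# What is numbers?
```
['N', 'O', 'P']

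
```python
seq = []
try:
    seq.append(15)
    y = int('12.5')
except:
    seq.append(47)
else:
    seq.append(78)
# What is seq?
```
[15, 47]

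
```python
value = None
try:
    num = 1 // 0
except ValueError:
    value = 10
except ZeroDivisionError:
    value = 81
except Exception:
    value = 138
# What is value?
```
81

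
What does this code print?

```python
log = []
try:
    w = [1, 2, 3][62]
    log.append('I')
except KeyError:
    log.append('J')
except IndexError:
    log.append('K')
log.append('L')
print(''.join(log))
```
KL

IndexError is caught by its specific handler, not KeyError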